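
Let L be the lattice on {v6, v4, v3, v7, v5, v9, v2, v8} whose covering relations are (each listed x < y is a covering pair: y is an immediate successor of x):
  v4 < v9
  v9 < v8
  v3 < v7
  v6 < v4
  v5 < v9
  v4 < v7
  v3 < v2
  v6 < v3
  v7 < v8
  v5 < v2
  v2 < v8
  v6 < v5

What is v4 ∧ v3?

Common lower bounds of {v4, v3}: v6.
The greatest among these is v6.

v6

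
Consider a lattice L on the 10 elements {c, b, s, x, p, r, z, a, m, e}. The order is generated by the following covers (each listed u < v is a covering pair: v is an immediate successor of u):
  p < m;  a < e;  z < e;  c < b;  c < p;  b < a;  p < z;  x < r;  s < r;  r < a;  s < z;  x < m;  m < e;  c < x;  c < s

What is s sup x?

r

Common upper bounds of {s, x}: a, e, r.
The least among these is r.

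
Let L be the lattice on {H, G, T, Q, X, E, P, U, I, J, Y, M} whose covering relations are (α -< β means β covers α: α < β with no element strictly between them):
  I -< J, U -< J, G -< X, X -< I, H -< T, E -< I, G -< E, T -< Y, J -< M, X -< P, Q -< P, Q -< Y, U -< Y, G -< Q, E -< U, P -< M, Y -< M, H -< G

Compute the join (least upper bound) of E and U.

Common upper bounds of {E, U}: J, M, U, Y.
The least among these is U.

U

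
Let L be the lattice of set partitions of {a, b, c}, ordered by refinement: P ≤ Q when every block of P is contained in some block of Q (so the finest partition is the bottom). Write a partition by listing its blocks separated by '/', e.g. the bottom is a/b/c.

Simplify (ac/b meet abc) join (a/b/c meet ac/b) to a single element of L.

ac/b ∧ abc = ac/b
a/b/c ∧ ac/b = a/b/c
ac/b ∨ a/b/c = ac/b

ac/b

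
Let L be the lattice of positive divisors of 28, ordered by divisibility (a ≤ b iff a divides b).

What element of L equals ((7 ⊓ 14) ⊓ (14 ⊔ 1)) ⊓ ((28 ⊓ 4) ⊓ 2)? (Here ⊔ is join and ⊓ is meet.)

1

7 ∧ 14 = 7
14 ∨ 1 = 14
7 ∧ 14 = 7
28 ∧ 4 = 4
4 ∧ 2 = 2
7 ∧ 2 = 1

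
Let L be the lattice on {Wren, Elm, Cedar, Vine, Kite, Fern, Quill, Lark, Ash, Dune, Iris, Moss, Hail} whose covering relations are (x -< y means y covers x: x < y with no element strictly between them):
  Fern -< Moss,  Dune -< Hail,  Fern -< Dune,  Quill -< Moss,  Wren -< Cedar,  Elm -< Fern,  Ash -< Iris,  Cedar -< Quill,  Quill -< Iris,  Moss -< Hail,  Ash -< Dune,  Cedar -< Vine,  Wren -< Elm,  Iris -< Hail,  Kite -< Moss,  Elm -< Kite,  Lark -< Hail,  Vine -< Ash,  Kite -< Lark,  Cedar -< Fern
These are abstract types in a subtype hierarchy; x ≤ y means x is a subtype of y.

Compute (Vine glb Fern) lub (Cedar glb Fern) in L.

Vine ∧ Fern = Cedar
Cedar ∧ Fern = Cedar
Cedar ∨ Cedar = Cedar

Cedar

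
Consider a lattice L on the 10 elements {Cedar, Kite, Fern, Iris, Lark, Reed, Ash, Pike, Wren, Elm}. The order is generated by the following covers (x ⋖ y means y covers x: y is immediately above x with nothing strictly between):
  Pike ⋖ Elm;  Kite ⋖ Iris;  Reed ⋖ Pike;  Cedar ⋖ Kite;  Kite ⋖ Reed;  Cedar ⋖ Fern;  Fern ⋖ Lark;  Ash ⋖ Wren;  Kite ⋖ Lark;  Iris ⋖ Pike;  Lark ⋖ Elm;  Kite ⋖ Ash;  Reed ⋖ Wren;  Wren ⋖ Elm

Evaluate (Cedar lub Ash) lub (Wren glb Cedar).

Cedar ∨ Ash = Ash
Wren ∧ Cedar = Cedar
Ash ∨ Cedar = Ash

Ash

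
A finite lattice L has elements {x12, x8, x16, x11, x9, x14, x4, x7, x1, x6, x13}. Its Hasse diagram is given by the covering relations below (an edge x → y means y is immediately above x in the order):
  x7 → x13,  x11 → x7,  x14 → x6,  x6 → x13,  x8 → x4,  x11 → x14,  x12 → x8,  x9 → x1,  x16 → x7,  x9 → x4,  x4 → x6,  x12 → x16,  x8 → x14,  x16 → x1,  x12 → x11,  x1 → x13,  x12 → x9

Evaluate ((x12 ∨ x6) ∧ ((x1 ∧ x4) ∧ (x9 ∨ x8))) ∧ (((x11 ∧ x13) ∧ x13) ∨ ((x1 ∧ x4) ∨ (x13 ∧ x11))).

x12 ∨ x6 = x6
x1 ∧ x4 = x9
x9 ∨ x8 = x4
x9 ∧ x4 = x9
x6 ∧ x9 = x9
x11 ∧ x13 = x11
x11 ∧ x13 = x11
x1 ∧ x4 = x9
x13 ∧ x11 = x11
x9 ∨ x11 = x6
x11 ∨ x6 = x6
x9 ∧ x6 = x9

x9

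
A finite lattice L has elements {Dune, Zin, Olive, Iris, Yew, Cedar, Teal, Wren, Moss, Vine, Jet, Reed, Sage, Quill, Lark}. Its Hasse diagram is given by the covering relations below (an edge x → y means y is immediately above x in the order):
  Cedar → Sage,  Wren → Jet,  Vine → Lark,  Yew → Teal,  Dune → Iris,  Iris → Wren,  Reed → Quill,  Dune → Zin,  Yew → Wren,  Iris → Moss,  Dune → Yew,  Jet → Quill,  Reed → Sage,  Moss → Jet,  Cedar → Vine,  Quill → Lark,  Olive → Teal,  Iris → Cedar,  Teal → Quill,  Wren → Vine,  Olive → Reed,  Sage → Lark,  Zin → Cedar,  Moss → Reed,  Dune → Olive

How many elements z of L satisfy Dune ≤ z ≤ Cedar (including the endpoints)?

The interval [Dune, Cedar] = {Cedar, Dune, Iris, Zin}, which has 4 elements.

4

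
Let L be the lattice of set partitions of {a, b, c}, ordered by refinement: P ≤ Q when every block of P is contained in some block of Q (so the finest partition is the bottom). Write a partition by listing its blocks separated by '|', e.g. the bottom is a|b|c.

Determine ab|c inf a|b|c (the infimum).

Common lower bounds of {ab|c, a|b|c}: a|b|c.
The greatest among these is a|b|c.

a|b|c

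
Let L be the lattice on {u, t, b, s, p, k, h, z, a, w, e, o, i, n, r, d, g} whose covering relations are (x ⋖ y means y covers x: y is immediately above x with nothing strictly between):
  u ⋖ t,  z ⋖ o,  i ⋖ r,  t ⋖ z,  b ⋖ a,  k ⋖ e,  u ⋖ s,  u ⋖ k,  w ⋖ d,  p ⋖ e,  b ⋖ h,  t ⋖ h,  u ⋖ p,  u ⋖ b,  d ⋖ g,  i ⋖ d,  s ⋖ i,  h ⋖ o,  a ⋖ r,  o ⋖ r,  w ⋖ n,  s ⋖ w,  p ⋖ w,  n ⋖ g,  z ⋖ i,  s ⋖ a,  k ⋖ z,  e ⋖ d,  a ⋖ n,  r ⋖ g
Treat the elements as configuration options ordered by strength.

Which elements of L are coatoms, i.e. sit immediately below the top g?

d, n, r

The coatoms are exactly the elements covered by g: d, n, r.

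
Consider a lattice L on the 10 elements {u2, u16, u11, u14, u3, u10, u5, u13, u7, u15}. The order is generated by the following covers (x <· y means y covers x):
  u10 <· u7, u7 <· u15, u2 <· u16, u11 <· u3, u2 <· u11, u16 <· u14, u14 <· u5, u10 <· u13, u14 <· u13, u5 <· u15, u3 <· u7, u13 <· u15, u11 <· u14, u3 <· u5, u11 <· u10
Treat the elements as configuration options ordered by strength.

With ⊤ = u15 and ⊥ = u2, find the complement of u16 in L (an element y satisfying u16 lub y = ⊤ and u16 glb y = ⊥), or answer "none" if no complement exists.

u7

Need y with u16 ∨ y = u15 and u16 ∧ y = u2.
Checking each element gives: u7.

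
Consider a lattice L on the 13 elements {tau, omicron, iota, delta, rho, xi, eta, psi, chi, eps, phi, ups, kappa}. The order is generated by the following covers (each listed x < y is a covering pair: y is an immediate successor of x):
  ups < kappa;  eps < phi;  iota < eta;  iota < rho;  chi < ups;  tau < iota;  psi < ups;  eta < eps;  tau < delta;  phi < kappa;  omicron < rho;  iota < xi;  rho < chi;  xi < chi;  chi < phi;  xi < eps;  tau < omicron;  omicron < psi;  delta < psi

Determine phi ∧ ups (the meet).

Common lower bounds of {phi, ups}: chi, iota, omicron, rho, tau, xi.
The greatest among these is chi.

chi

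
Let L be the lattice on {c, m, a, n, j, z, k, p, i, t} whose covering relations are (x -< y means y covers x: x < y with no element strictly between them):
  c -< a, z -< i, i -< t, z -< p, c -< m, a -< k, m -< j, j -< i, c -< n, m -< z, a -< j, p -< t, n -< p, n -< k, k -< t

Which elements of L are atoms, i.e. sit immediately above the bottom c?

The atoms are exactly the elements that cover c: a, m, n.

a, m, n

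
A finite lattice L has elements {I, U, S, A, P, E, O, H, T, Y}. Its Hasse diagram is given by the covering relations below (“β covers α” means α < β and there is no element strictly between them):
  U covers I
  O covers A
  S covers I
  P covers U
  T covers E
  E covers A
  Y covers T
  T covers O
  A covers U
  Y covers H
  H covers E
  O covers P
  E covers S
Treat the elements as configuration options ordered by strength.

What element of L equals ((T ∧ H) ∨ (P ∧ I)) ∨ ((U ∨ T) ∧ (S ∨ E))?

E

T ∧ H = E
P ∧ I = I
E ∨ I = E
U ∨ T = T
S ∨ E = E
T ∧ E = E
E ∨ E = E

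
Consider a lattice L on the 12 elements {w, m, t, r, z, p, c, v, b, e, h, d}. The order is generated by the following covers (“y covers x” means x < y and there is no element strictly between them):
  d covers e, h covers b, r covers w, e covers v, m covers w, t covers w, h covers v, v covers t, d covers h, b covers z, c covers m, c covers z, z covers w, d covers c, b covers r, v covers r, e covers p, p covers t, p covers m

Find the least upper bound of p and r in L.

Common upper bounds of {p, r}: d, e.
The least among these is e.

e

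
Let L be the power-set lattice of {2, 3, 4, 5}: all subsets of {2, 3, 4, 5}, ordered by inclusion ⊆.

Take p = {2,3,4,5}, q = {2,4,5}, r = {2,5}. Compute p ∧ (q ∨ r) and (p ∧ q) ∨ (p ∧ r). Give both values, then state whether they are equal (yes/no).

{2,4,5}; {2,4,5}; yes

q ∨ r = {2,4,5}, so p ∧ (q ∨ r) = {2,3,4,5} ∧ {2,4,5} = {2,4,5}.
p ∧ q = {2,4,5} and p ∧ r = {2,5}, so (p ∧ q) ∨ (p ∧ r) = {2,4,5} ∨ {2,5} = {2,4,5}.
Equal: yes.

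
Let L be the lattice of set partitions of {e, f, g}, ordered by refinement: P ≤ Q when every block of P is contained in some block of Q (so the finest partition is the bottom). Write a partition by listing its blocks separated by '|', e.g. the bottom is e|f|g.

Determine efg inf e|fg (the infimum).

The meet (common refinement) of efg and e|fg intersects blocks pairwise, giving e|fg.

e|fg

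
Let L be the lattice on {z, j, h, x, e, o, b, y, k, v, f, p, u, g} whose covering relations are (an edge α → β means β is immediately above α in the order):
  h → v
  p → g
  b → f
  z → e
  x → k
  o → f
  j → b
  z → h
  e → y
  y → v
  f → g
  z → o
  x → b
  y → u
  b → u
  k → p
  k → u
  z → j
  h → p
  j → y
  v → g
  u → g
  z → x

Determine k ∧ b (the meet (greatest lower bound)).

Common lower bounds of {k, b}: x, z.
The greatest among these is x.

x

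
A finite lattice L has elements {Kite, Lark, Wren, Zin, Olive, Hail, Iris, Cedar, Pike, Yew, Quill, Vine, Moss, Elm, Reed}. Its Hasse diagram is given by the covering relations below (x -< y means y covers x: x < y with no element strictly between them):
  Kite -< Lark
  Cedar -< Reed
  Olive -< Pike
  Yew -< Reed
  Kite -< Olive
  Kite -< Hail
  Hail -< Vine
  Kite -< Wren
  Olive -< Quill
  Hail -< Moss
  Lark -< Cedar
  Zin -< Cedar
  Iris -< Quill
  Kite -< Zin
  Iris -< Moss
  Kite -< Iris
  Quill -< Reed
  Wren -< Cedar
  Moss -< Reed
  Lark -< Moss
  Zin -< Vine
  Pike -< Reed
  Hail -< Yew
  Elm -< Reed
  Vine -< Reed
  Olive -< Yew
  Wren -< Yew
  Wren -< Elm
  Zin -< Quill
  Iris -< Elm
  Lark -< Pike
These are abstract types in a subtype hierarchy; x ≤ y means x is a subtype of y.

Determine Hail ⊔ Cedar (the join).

Reed

Common upper bounds of {Hail, Cedar}: Reed.
The least among these is Reed.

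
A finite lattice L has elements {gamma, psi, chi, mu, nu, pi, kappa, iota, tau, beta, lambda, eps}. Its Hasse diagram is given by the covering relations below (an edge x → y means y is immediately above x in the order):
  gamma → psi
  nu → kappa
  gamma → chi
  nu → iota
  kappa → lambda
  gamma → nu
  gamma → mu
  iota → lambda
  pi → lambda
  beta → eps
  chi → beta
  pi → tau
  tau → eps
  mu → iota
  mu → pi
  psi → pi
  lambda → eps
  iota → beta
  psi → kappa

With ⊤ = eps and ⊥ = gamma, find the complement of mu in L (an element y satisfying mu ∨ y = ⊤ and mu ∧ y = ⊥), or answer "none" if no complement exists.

none

For every candidate y, either mu ∨ y ≠ eps or mu ∧ y ≠ gamma; no complement exists.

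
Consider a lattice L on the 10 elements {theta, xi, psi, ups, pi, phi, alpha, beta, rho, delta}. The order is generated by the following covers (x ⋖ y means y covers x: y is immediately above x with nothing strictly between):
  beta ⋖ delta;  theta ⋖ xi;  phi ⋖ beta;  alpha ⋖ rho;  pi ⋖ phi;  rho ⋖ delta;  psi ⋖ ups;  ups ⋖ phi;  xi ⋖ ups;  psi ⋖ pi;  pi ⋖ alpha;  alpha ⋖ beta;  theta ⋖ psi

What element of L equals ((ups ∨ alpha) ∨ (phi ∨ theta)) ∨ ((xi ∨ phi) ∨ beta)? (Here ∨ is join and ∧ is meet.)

beta

ups ∨ alpha = beta
phi ∨ theta = phi
beta ∨ phi = beta
xi ∨ phi = phi
phi ∨ beta = beta
beta ∨ beta = beta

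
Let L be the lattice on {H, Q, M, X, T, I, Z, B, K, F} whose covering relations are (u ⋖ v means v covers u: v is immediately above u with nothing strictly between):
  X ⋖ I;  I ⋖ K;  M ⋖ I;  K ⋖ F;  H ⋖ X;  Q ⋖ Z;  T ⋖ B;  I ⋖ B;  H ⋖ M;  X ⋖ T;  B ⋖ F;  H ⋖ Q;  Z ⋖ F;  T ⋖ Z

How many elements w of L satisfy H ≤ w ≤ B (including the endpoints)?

The interval [H, B] = {B, H, I, M, T, X}, which has 6 elements.

6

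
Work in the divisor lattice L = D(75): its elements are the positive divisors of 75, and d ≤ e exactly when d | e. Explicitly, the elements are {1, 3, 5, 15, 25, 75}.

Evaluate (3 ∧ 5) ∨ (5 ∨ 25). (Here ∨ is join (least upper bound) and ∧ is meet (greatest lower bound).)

25

3 ∧ 5 = 1
5 ∨ 25 = 25
1 ∨ 25 = 25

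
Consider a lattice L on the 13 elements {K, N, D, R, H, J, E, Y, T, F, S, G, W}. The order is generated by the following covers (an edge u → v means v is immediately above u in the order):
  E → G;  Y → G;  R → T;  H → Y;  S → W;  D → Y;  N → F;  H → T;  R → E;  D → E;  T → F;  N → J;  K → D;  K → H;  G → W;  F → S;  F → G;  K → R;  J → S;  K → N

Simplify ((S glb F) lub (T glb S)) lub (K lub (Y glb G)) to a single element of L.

S ∧ F = F
T ∧ S = T
F ∨ T = F
Y ∧ G = Y
K ∨ Y = Y
F ∨ Y = G

G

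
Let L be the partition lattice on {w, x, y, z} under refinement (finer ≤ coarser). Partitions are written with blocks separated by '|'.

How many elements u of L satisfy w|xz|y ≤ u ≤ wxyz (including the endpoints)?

The interval [w|xz|y, wxyz] = {wxyz, wxz|y, wy|xz, w|xyz, w|xz|y}, which has 5 elements.

5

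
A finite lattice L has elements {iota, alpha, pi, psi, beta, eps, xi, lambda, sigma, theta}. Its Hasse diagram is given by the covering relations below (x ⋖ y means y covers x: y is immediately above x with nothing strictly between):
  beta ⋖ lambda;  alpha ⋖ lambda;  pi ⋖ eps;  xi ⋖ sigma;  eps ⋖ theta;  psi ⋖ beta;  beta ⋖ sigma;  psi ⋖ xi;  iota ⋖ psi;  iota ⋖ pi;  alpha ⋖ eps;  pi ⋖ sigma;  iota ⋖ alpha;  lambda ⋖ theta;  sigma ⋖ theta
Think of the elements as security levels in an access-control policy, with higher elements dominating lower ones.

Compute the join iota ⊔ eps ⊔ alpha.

eps

Common upper bounds of {iota, eps, alpha}: eps, theta.
The least among these is eps.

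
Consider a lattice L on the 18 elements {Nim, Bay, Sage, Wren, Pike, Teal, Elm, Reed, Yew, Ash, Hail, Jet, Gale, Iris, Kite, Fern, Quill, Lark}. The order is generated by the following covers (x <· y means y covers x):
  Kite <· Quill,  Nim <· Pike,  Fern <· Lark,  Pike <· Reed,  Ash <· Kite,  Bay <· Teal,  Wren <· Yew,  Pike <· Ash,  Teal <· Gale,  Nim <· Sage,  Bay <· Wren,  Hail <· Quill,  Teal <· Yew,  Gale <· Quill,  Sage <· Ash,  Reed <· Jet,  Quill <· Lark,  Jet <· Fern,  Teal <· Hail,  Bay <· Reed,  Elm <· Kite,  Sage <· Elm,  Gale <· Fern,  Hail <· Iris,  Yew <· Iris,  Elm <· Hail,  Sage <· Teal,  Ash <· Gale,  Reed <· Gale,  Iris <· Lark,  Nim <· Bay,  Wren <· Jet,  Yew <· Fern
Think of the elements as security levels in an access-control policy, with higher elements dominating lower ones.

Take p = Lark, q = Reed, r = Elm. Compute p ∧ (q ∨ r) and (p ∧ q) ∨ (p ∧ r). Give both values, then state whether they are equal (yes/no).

Quill; Quill; yes

q ∨ r = Quill, so p ∧ (q ∨ r) = Lark ∧ Quill = Quill.
p ∧ q = Reed and p ∧ r = Elm, so (p ∧ q) ∨ (p ∧ r) = Reed ∨ Elm = Quill.
Equal: yes.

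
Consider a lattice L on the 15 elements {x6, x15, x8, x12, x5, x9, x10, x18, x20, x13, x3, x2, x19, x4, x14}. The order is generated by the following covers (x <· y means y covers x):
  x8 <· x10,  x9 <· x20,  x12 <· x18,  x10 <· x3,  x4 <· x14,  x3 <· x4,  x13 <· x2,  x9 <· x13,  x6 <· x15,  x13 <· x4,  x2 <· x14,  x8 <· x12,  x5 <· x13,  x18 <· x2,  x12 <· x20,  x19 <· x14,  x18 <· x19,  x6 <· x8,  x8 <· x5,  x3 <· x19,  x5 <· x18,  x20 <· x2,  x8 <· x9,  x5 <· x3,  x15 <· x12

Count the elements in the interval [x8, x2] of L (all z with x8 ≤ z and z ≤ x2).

The interval [x8, x2] = {x12, x13, x18, x2, x20, x5, x8, x9}, which has 8 elements.

8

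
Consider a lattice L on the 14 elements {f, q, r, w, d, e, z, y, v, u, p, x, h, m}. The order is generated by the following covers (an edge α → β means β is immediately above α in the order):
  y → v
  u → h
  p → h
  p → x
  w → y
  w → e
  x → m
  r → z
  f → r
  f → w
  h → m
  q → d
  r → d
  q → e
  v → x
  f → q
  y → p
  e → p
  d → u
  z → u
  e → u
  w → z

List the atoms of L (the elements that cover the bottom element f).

q, r, w

The atoms are exactly the elements that cover f: q, r, w.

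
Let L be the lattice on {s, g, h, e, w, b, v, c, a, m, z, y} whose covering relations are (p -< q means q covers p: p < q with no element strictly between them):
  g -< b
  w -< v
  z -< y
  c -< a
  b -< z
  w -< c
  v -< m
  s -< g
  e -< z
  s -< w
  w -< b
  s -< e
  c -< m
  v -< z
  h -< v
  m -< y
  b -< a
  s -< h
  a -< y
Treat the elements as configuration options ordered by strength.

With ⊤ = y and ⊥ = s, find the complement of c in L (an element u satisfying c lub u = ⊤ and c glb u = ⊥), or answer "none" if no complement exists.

e

Need u with c ∨ u = y and c ∧ u = s.
Checking each element gives: e.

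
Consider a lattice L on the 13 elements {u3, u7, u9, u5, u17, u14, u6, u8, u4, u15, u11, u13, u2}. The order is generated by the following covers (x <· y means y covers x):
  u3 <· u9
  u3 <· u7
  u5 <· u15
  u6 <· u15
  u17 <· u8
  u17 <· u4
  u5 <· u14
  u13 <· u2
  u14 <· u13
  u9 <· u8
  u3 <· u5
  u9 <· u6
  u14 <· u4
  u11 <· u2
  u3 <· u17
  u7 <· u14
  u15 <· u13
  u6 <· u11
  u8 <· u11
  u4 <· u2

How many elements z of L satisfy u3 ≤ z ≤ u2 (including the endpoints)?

The interval [u3, u2] = {u11, u13, u14, u15, u17, u2, u3, u4, u5, u6, u7, u8, u9}, which has 13 elements.

13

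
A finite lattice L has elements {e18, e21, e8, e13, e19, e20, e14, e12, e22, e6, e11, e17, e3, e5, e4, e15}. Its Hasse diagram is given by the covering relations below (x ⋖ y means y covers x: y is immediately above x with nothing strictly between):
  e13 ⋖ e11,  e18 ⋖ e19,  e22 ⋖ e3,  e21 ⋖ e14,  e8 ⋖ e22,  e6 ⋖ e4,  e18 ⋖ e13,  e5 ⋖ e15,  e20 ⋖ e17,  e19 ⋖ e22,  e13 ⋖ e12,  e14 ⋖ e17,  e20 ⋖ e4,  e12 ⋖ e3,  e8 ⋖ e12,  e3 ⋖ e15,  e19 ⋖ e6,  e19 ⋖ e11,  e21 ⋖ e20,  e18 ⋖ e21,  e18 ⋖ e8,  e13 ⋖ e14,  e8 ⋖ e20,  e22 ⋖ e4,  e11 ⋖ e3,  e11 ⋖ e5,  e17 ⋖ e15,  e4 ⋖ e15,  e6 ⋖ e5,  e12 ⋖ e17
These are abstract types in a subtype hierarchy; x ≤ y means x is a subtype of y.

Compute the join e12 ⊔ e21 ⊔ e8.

Common upper bounds of {e12, e21, e8}: e15, e17.
The least among these is e17.

e17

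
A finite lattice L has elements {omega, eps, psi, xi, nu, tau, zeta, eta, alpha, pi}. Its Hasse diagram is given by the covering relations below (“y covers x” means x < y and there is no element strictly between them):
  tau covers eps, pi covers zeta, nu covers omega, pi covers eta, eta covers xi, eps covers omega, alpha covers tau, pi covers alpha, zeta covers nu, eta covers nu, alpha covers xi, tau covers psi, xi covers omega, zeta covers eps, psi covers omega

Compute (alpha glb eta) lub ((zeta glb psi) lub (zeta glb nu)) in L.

eta

alpha ∧ eta = xi
zeta ∧ psi = omega
zeta ∧ nu = nu
omega ∨ nu = nu
xi ∨ nu = eta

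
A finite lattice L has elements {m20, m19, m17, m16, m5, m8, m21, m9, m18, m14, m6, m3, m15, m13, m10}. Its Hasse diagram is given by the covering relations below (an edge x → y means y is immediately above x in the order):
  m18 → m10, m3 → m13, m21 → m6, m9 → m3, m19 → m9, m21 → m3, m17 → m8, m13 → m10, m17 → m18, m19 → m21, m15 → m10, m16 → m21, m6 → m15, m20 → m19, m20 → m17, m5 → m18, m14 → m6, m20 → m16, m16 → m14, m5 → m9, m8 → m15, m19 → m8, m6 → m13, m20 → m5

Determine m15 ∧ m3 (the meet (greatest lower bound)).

Common lower bounds of {m15, m3}: m16, m19, m20, m21.
The greatest among these is m21.

m21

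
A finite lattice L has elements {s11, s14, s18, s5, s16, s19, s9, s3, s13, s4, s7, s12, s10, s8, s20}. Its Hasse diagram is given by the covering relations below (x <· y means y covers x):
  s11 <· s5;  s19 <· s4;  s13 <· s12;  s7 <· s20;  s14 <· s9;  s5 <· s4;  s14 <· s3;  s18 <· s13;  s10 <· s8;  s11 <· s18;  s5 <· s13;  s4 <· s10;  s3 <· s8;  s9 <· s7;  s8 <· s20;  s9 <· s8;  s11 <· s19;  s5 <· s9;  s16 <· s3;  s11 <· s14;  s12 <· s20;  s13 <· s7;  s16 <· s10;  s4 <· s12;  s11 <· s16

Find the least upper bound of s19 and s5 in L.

s4

Common upper bounds of {s19, s5}: s10, s12, s20, s4, s8.
The least among these is s4.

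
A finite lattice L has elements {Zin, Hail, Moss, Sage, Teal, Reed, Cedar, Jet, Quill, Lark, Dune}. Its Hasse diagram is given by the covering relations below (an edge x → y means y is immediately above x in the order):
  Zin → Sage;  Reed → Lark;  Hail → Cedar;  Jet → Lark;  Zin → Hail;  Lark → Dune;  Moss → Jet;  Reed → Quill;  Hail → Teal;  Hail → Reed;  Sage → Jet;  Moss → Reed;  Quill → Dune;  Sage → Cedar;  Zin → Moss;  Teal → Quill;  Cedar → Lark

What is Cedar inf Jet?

Common lower bounds of {Cedar, Jet}: Sage, Zin.
The greatest among these is Sage.

Sage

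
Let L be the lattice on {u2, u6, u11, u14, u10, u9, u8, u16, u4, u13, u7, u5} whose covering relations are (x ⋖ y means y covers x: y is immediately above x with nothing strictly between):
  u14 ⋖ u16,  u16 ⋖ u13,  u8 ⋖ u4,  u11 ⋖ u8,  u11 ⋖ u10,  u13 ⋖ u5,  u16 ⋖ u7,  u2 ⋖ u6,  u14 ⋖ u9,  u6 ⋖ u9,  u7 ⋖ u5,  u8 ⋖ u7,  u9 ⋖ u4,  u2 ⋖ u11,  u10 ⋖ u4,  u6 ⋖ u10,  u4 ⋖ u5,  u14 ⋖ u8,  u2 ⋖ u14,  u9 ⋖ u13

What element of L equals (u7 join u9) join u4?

u7 ∨ u9 = u5
u5 ∨ u4 = u5

u5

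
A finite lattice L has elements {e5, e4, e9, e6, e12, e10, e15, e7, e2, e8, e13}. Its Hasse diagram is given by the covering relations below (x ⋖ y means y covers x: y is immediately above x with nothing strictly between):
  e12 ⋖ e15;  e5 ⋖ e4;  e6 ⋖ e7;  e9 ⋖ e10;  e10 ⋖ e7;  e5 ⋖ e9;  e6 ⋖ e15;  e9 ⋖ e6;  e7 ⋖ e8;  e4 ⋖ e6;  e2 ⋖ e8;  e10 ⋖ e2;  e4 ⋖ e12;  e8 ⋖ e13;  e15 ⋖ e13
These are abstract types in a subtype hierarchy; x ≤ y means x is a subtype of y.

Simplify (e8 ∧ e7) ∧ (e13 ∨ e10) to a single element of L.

e7

e8 ∧ e7 = e7
e13 ∨ e10 = e13
e7 ∧ e13 = e7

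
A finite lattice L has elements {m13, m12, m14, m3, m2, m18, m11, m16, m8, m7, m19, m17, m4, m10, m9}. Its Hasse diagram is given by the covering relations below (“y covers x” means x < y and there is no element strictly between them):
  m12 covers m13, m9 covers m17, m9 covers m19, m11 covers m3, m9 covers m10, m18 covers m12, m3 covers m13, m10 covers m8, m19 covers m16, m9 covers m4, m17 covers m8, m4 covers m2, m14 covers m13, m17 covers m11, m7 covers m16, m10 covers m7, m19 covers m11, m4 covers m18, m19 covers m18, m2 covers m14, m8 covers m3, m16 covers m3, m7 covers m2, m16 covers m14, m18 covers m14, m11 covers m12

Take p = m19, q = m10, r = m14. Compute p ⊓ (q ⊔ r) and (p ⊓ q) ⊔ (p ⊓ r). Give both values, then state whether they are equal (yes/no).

m16; m16; yes

q ⊔ r = m10, so p ⊓ (q ⊔ r) = m19 ⊓ m10 = m16.
p ⊓ q = m16 and p ⊓ r = m14, so (p ⊓ q) ⊔ (p ⊓ r) = m16 ⊔ m14 = m16.
Equal: yes.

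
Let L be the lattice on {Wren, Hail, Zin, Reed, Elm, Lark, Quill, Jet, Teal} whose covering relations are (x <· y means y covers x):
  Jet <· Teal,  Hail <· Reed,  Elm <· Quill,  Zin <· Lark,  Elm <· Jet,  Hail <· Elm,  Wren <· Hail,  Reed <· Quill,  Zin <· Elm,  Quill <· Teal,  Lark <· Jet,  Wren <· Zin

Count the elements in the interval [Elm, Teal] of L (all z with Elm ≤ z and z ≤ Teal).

4

The interval [Elm, Teal] = {Elm, Jet, Quill, Teal}, which has 4 elements.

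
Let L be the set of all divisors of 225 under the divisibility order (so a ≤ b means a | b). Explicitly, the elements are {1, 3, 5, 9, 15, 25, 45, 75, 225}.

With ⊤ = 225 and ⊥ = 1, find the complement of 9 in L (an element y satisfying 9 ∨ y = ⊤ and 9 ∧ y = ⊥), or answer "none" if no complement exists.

Need y with 9 ∨ y = 225 and 9 ∧ y = 1.
Checking each element gives: 25.

25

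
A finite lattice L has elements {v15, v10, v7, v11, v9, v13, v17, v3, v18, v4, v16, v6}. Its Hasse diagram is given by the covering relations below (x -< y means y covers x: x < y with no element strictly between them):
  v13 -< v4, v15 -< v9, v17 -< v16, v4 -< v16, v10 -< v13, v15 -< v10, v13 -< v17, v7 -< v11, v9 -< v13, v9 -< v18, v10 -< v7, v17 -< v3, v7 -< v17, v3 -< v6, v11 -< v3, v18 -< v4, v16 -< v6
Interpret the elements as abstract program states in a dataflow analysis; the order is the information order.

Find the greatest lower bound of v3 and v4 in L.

v13

Common lower bounds of {v3, v4}: v10, v13, v15, v9.
The greatest among these is v13.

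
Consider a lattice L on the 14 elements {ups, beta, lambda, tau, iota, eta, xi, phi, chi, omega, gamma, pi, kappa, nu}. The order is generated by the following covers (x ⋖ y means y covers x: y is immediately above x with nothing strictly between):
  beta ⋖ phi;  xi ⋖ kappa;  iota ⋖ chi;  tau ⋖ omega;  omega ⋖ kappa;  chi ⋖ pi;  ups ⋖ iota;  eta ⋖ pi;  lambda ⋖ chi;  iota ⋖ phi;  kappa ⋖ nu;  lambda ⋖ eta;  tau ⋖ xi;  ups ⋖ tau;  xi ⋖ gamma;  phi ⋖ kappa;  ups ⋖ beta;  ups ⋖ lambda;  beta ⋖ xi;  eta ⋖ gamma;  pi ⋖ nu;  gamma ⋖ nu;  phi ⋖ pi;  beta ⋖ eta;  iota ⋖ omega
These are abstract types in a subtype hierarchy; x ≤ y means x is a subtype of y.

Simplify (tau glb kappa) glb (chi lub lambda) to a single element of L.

tau ∧ kappa = tau
chi ∨ lambda = chi
tau ∧ chi = ups

ups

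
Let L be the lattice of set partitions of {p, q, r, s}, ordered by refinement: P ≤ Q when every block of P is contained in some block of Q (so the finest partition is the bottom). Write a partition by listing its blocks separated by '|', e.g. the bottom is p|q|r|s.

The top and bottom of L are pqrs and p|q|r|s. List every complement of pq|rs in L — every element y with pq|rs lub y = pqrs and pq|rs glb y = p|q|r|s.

pr|qs, pr|q|s, ps|qr, ps|q|r, p|qr|s, p|qs|r

Need y with pq|rs ∨ y = pqrs and pq|rs ∧ y = p|q|r|s.
Checking each element gives: pr|qs, pr|q|s, ps|qr, ps|q|r, p|qr|s, p|qs|r.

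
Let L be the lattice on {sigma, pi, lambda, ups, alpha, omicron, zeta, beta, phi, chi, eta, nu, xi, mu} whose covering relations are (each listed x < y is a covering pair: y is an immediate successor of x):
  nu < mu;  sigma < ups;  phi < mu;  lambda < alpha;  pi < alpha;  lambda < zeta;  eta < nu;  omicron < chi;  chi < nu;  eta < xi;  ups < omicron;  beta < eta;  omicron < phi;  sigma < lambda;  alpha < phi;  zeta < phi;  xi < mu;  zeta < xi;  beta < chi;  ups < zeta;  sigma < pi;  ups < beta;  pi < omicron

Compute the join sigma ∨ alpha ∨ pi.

Common upper bounds of {sigma, alpha, pi}: alpha, mu, phi.
The least among these is alpha.

alpha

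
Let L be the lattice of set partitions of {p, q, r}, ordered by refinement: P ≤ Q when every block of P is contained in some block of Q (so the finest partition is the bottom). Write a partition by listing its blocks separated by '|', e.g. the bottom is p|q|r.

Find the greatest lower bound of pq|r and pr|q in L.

The meet (common refinement) of pq|r and pr|q intersects blocks pairwise, giving p|q|r.

p|q|r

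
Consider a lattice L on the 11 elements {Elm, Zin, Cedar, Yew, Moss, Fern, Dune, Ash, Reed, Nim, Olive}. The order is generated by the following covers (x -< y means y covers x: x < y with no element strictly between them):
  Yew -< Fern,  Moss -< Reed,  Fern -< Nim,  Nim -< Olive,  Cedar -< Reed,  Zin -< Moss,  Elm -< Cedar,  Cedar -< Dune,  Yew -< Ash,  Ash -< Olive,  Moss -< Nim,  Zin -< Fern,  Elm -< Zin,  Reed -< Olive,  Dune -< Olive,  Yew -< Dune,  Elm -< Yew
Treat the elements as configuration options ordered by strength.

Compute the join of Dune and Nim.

Common upper bounds of {Dune, Nim}: Olive.
The least among these is Olive.

Olive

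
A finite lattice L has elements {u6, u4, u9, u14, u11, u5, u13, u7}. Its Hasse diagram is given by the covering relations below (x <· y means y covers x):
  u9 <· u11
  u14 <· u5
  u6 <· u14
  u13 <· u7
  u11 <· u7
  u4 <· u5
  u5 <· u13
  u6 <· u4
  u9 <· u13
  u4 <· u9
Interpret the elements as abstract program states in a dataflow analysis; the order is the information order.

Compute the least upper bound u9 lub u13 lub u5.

u13

Common upper bounds of {u9, u13, u5}: u13, u7.
The least among these is u13.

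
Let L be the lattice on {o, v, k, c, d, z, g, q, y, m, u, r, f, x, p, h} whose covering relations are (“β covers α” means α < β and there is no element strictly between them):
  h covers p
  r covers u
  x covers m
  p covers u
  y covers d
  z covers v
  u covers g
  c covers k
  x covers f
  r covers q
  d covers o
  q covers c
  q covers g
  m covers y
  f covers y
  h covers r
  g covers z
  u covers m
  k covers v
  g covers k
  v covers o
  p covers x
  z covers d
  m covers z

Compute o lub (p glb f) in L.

f

p ∧ f = f
o ∨ f = f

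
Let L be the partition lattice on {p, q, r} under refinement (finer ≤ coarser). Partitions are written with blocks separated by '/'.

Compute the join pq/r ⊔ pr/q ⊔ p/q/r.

Common upper bounds of {pq/r, pr/q, p/q/r}: pqr.
The least among these is pqr.

pqr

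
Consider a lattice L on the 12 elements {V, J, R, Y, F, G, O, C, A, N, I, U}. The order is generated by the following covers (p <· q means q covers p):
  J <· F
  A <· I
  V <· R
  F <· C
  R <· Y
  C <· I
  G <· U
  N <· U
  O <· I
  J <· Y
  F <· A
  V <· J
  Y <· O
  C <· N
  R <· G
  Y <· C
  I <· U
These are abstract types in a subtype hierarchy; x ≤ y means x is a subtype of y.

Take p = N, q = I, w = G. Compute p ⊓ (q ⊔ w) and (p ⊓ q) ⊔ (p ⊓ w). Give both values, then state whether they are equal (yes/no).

N; C; no

q ⊔ w = U, so p ⊓ (q ⊔ w) = N ⊓ U = N.
p ⊓ q = C and p ⊓ w = R, so (p ⊓ q) ⊔ (p ⊓ w) = C ⊔ R = C.
Equal: no.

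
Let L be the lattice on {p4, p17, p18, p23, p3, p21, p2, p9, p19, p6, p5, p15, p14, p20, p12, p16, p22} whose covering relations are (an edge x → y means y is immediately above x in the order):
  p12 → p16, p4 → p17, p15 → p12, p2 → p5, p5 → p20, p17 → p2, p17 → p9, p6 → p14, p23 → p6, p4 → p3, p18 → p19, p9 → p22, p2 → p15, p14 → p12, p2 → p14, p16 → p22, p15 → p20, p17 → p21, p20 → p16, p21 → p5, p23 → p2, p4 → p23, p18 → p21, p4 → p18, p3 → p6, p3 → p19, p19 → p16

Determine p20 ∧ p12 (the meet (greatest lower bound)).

Common lower bounds of {p20, p12}: p15, p17, p2, p23, p4.
The greatest among these is p15.

p15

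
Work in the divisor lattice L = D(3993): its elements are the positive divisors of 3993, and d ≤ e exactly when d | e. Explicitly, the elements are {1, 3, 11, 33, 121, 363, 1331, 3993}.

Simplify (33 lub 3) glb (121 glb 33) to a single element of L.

11

33 ∨ 3 = 33
121 ∧ 33 = 11
33 ∧ 11 = 11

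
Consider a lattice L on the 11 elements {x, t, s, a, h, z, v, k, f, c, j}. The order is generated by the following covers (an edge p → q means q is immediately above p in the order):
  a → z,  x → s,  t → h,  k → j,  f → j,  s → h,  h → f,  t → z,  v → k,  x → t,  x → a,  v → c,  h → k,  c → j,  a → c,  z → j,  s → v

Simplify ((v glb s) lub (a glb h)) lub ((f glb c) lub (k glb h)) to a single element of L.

v ∧ s = s
a ∧ h = x
s ∨ x = s
f ∧ c = s
k ∧ h = h
s ∨ h = h
s ∨ h = h

h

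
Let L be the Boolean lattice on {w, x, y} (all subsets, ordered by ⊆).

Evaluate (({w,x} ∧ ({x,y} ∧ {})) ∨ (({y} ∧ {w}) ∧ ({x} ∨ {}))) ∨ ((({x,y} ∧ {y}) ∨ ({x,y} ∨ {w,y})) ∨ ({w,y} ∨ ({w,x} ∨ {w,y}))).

{x,y} ∧ {} = {}
{w,x} ∧ {} = {}
{y} ∧ {w} = {}
{x} ∨ {} = {x}
{} ∧ {x} = {}
{} ∨ {} = {}
{x,y} ∧ {y} = {y}
{x,y} ∨ {w,y} = {w,x,y}
{y} ∨ {w,x,y} = {w,x,y}
{w,x} ∨ {w,y} = {w,x,y}
{w,y} ∨ {w,x,y} = {w,x,y}
{w,x,y} ∨ {w,x,y} = {w,x,y}
{} ∨ {w,x,y} = {w,x,y}

{w,x,y}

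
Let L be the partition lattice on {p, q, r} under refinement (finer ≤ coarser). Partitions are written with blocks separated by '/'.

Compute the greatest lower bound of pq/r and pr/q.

The meet (common refinement) of pq/r and pr/q intersects blocks pairwise, giving p/q/r.

p/q/r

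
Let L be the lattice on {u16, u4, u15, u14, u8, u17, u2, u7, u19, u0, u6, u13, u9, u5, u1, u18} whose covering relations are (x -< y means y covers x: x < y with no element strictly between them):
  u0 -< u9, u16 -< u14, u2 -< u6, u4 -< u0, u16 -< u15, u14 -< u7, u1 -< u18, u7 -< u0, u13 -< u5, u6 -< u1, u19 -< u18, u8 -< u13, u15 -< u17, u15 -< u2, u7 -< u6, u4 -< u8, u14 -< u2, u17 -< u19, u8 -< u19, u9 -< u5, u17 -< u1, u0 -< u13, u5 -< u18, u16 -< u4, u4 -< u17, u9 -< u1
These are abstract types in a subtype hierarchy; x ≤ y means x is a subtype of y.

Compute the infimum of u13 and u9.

u0

Common lower bounds of {u13, u9}: u0, u14, u16, u4, u7.
The greatest among these is u0.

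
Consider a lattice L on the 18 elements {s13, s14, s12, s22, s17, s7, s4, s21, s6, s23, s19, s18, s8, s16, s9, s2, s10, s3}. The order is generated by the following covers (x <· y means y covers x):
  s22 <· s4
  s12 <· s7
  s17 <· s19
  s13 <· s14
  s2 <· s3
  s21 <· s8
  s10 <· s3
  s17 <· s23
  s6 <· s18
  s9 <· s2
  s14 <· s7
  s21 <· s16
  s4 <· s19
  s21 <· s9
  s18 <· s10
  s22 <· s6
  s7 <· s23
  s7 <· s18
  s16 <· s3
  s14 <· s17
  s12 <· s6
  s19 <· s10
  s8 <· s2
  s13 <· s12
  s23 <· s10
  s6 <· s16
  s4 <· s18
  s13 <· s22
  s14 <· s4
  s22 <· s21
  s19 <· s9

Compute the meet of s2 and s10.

s19

Common lower bounds of {s2, s10}: s13, s14, s17, s19, s22, s4.
The greatest among these is s19.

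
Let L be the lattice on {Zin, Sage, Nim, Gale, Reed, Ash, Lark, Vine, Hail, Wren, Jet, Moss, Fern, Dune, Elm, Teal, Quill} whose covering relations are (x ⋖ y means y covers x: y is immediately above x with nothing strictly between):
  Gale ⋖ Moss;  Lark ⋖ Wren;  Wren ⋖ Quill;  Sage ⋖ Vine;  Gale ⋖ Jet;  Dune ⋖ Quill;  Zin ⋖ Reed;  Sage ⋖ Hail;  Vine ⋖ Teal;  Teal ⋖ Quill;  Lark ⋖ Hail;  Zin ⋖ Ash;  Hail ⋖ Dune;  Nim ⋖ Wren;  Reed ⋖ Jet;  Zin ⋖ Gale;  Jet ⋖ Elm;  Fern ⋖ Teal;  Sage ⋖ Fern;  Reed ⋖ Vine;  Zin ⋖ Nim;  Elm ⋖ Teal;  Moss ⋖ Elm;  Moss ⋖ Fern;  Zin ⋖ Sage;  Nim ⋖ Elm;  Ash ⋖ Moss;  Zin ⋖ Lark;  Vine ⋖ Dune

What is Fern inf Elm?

Common lower bounds of {Fern, Elm}: Ash, Gale, Moss, Zin.
The greatest among these is Moss.

Moss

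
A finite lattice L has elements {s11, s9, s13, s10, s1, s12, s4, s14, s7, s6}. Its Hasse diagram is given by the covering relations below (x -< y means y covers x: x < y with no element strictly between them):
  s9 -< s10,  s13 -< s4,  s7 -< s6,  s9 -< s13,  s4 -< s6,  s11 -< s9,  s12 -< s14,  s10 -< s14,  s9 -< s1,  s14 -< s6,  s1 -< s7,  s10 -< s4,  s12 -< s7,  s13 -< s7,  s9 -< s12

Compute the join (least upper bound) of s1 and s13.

Common upper bounds of {s1, s13}: s6, s7.
The least among these is s7.

s7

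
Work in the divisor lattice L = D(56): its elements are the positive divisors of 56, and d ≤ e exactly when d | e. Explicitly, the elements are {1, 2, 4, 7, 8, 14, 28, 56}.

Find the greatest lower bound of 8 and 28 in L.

4

In the divisibility order, the meet is the greatest common divisor: gcd(8, 28) = 4.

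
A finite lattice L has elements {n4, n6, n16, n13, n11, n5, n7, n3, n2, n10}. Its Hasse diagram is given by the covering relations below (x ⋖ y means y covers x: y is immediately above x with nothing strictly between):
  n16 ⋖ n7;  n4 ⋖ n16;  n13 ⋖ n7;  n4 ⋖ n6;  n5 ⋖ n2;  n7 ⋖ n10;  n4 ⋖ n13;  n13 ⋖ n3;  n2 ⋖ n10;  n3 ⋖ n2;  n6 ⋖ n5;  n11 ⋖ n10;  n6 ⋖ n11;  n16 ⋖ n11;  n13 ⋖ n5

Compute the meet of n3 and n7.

Common lower bounds of {n3, n7}: n13, n4.
The greatest among these is n13.

n13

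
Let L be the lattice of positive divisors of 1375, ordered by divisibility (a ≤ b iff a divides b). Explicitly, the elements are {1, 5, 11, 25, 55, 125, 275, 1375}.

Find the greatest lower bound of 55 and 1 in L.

Common lower bounds of {55, 1}: 1.
The greatest among these is 1.

1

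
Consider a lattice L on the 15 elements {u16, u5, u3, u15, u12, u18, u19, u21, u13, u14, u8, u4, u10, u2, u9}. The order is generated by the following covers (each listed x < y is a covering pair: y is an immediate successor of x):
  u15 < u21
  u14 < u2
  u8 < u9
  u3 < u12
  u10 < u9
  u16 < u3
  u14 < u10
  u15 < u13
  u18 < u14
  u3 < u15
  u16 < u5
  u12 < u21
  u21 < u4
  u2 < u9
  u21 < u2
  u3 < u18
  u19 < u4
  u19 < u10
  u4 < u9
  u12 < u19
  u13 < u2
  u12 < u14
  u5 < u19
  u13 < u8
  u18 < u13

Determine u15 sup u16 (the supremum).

u15

Common upper bounds of {u15, u16}: u13, u15, u2, u21, u4, u8, u9.
The least among these is u15.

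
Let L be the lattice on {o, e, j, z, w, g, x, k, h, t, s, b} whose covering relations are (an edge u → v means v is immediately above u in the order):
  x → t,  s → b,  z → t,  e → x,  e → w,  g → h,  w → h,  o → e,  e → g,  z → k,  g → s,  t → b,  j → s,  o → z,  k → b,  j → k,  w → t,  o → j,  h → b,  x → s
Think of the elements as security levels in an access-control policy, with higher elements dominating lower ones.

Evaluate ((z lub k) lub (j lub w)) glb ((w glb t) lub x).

t

z ∨ k = k
j ∨ w = b
k ∨ b = b
w ∧ t = w
w ∨ x = t
b ∧ t = t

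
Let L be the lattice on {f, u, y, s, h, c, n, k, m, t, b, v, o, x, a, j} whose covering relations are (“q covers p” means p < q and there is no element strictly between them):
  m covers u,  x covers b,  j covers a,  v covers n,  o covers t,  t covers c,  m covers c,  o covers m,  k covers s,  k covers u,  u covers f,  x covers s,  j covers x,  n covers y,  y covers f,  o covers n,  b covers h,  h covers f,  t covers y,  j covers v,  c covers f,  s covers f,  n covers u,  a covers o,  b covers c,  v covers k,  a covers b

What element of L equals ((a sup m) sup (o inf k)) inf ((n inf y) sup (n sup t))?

a ∨ m = a
o ∧ k = u
a ∨ u = a
n ∧ y = y
n ∨ t = o
y ∨ o = o
a ∧ o = o

o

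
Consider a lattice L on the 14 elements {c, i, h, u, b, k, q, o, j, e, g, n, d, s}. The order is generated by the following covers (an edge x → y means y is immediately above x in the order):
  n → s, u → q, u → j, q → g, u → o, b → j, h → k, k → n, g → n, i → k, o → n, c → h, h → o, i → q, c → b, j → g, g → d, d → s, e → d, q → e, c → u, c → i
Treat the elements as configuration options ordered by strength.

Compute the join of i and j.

Common upper bounds of {i, j}: d, g, n, s.
The least among these is g.

g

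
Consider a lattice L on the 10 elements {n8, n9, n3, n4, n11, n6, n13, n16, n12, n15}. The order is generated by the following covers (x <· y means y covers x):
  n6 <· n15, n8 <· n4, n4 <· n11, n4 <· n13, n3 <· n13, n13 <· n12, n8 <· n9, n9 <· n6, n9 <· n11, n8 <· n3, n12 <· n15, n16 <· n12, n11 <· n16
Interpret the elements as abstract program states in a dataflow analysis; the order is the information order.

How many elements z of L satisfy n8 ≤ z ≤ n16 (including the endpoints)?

The interval [n8, n16] = {n11, n16, n4, n8, n9}, which has 5 elements.

5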